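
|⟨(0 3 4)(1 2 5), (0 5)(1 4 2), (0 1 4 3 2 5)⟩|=720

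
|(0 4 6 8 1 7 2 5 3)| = 9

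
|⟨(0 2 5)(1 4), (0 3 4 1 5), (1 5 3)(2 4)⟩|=720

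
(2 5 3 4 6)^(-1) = (2 6 4 3 5)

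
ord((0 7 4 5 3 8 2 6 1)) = 9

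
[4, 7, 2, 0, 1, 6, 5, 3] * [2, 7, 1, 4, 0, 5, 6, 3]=[0, 3, 1, 2, 7, 6, 5, 4]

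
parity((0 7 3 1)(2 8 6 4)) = even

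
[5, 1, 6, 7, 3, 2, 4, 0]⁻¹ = [7, 1, 5, 4, 6, 0, 2, 3]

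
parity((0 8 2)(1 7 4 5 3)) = even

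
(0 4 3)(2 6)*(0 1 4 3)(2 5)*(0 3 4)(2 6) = (0 4 3 1)(5 6)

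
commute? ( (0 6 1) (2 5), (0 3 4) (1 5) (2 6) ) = no: (0 6 1) (2 5)*(0 3 4) (1 5) (2 6) = (0 2 1 3 4) (5 6), (0 3 4) (1 5) (2 6)*(0 6 1) (2 5) = (0 3 4 6 5) (1 2) 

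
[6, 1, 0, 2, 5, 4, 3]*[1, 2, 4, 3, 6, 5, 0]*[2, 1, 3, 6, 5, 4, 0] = [2, 3, 1, 5, 4, 0, 6]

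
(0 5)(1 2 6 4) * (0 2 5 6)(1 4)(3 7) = (0 6 1 5 2)(3 7)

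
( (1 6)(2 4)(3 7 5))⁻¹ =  (1 6)(2 4)(3 5 7)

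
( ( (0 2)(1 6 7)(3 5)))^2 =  (1 7 6)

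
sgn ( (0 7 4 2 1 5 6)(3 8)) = -1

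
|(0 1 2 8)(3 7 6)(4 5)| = 12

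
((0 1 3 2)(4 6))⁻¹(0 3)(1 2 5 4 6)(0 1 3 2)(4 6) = (0 5 6 4 3)(1 2)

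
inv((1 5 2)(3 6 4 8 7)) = (1 2 5)(3 7 8 4 6)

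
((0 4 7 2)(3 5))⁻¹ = (0 2 7 4)(3 5)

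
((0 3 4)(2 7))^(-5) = (0 3 4)(2 7)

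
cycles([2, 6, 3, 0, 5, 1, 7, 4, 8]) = (0 2 3) (1 6 7 4 5) 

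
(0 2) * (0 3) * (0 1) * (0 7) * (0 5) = (0 2 3 1 7 5) 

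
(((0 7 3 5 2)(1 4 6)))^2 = (0 3 2 7 5)(1 6 4)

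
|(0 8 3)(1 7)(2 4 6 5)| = 12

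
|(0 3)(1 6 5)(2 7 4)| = 6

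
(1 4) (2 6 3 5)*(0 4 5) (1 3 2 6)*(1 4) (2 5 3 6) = (0 1 3) (2 4 6 5) 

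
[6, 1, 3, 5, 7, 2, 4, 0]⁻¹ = [7, 1, 5, 2, 6, 3, 0, 4]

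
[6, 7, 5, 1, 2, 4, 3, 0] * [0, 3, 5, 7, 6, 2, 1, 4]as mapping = [0→1, 1→4, 2→2, 3→3, 4→5, 5→6, 6→7, 7→0]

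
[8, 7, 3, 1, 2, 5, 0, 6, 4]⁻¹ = [6, 3, 4, 2, 8, 5, 7, 1, 0]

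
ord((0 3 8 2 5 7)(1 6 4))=6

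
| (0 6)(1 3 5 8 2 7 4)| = 14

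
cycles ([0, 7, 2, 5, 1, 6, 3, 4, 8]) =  (1 7 4)(3 5 6)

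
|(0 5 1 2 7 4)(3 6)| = 6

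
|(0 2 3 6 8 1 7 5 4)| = 9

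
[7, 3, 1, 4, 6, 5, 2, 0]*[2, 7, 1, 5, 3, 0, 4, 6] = [6, 5, 7, 3, 4, 0, 1, 2]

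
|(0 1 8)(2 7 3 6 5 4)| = 6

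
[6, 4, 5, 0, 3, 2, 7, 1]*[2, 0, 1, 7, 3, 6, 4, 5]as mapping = [0→4, 1→3, 2→6, 3→2, 4→7, 5→1, 6→5, 7→0]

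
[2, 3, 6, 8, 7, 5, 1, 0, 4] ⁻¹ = [7, 6, 0, 1, 8, 5, 2, 4, 3] 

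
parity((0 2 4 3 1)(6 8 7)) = even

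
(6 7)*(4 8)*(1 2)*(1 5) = (1 2 5)(4 8)(6 7)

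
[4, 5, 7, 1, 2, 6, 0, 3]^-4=[3, 4, 5, 0, 1, 2, 7, 6]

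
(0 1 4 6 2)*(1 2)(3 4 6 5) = (0 2)(1 6)(3 4 5)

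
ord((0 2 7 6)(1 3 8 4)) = 4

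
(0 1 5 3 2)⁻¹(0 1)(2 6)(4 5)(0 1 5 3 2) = (0 6)(1 5)(3 4)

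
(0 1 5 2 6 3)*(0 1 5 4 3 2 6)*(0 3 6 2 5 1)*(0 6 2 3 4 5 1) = (1 5 3 6)(2 4)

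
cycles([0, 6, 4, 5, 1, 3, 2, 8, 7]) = (1 6 2 4)(3 5)(7 8)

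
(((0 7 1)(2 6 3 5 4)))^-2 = (0 7 1)(2 5 6 4 3)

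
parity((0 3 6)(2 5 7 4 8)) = even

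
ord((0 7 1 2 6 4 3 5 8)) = 9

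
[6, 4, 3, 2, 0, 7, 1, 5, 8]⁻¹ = [4, 6, 3, 2, 1, 7, 0, 5, 8]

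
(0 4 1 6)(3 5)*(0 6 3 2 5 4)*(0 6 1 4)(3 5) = (0 6 1 5 2 3)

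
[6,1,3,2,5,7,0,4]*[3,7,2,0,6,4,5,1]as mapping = [0→5,1→7,2→0,3→2,4→4,5→1,6→3,7→6]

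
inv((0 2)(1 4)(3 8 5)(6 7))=(0 2)(1 4)(3 5 8)(6 7)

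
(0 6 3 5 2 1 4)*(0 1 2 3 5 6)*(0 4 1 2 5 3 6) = (0 4 2 5 6 3)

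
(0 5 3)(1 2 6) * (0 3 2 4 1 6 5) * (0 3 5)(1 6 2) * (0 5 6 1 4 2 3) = (1 2 5 4)(3 6)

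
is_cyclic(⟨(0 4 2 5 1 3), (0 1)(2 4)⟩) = no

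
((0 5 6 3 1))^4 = (0 1 3 6 5)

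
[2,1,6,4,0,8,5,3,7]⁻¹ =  [4,1,0,7,3,6,2,8,5]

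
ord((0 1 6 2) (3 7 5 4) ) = 4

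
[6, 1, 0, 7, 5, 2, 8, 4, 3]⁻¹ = [2, 1, 5, 8, 7, 4, 0, 3, 6]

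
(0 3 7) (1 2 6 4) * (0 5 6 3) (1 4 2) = (2 3 7 5 6) 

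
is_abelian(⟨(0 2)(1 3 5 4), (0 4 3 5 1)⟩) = no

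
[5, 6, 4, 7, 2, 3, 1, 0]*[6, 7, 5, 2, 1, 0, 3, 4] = [0, 3, 1, 4, 5, 2, 7, 6]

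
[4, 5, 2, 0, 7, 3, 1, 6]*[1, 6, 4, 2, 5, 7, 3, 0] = [5, 7, 4, 1, 0, 2, 6, 3]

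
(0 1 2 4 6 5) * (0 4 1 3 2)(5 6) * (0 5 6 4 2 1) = (0 3 1 5 2)(4 6)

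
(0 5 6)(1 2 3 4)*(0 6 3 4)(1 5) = (0 1 2 4 5 3)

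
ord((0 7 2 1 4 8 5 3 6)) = 9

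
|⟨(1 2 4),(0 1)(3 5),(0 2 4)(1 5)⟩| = 720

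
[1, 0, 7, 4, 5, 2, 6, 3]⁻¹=[1, 0, 5, 7, 3, 4, 6, 2]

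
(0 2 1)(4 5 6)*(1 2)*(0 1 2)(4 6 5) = (0 2)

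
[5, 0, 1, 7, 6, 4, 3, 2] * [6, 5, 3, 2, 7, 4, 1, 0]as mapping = [0→4, 1→6, 2→5, 3→0, 4→1, 5→7, 6→2, 7→3]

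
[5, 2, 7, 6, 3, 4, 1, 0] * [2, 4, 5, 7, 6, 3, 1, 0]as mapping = [0→3, 1→5, 2→0, 3→1, 4→7, 5→6, 6→4, 7→2]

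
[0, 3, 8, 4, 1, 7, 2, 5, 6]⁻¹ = [0, 4, 6, 1, 3, 7, 8, 5, 2]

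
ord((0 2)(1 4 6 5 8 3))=6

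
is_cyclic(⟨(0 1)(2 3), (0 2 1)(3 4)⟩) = no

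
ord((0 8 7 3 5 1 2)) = 7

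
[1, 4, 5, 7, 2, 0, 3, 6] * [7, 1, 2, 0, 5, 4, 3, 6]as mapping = [0→1, 1→5, 2→4, 3→6, 4→2, 5→7, 6→0, 7→3]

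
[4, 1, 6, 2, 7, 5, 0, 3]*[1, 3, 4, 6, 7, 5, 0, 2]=[7, 3, 0, 4, 2, 5, 1, 6]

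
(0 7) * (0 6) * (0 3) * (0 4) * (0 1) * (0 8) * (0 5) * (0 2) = (0 7 6 3 4 1 8 5 2)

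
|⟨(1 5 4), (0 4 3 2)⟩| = 720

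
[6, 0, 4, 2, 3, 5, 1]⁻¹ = [1, 6, 3, 4, 2, 5, 0]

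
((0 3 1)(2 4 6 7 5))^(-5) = (0 3 1)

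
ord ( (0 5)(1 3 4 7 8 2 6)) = 14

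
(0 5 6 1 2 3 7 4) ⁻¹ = (0 4 7 3 2 1 6 5) 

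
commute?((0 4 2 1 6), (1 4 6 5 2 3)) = no:(0 4 2 1 6)*(1 4 6 5 2 3) = (0 6)(1 5 2 4 3), (1 4 6 5 2 3)*(0 4 2 1 6) = (0 4)(1 2 3 6 5)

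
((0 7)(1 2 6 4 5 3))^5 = (0 7)(1 3 5 4 6 2)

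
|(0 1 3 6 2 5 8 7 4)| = 9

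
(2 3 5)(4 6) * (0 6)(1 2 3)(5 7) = (0 6 4)(1 2)(3 7 5)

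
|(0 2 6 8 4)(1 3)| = 10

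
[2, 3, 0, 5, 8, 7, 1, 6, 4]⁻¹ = [2, 6, 0, 1, 8, 3, 7, 5, 4]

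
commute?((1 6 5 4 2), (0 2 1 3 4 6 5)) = no:(1 6 5 4 2)*(0 2 1 3 4 6 5) = (0 2 3 4 1 5 6), (0 2 1 3 4 6 5)*(1 6 5 4 2) = (0 1 3 2 6 4 5)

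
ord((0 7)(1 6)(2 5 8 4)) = 4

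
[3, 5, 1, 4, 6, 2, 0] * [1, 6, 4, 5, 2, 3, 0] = [5, 3, 6, 2, 0, 4, 1]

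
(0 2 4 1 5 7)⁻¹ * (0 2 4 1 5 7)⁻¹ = (0 5 4)(1 2 7)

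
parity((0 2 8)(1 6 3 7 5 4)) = odd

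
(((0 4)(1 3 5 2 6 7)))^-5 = (0 4)(1 3 5 2 6 7)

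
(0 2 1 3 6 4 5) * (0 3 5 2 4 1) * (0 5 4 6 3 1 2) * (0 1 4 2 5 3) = (0 6 5 4 1 2 3)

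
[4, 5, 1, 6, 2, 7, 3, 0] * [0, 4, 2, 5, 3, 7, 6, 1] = [3, 7, 4, 6, 2, 1, 5, 0]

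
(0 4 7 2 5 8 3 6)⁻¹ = (0 6 3 8 5 2 7 4)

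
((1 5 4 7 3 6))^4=(1 3 4)(5 6 7)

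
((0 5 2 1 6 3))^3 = (0 1)(2 3)(5 6)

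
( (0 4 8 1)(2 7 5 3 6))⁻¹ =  (0 1 8 4)(2 6 3 5 7)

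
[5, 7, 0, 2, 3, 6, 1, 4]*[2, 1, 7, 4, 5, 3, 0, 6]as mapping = [0→3, 1→6, 2→2, 3→7, 4→4, 5→0, 6→1, 7→5]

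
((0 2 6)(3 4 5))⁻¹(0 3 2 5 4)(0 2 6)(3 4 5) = (2 4 6 3 5)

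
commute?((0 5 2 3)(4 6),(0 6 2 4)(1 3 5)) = no:(0 5 2 3)(4 6) * (0 6 2 4)(1 3 5) = (0 1 3 6)(2 5 4),(0 6 2 4)(1 3 5) * (0 5 2 3)(4 6) = (0 4 5 1)(2 6 3)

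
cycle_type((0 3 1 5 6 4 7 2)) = 8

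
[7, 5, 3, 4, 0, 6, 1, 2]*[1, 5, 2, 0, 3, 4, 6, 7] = [7, 4, 0, 3, 1, 6, 5, 2]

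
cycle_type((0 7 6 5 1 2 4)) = 7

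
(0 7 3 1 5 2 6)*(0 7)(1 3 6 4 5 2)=(1 2 4 5)(6 7)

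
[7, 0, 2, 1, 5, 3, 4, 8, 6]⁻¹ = [1, 3, 2, 5, 6, 4, 8, 0, 7]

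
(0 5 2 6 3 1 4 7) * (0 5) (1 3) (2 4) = (1 2 6) (4 7 5) 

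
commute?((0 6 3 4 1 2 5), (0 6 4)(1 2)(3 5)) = no:(0 6 3 4 1 2 5)*(0 6 4)(1 2)(3 5) = (0 4 2 3)(5 6), (0 6 4)(1 2)(3 5)*(0 6 3 4 1 2 5) = (0 3)(1 5 4 6)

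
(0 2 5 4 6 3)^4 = (0 6 5)(2 3 4)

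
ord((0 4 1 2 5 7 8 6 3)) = 9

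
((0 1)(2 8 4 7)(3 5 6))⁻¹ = (0 1)(2 7 4 8)(3 6 5)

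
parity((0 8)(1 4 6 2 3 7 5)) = odd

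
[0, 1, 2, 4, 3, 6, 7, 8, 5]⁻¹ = [0, 1, 2, 4, 3, 8, 5, 6, 7]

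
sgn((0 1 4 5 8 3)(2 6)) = 1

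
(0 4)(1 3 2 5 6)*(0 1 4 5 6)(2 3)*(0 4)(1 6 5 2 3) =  (0 2 5 4 6)(1 3)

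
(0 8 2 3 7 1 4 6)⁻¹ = (0 6 4 1 7 3 2 8)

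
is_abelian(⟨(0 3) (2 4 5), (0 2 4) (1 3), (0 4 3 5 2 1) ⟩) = no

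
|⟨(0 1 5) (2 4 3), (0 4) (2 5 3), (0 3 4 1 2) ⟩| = 720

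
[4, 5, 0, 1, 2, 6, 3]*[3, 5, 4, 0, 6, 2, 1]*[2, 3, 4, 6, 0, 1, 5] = [5, 4, 6, 1, 0, 3, 2]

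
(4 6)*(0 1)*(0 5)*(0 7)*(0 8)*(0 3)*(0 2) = (0 1 5 7 8 3 2)(4 6)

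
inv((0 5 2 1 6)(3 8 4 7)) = (0 6 1 2 5)(3 7 4 8)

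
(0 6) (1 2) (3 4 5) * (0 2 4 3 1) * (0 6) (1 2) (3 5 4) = (1 3 5 2 6) 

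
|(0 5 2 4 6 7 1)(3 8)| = 14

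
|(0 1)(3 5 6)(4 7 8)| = 6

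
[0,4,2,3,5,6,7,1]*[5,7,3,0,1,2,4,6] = [5,1,3,0,2,4,6,7]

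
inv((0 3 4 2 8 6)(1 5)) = (0 6 8 2 4 3)(1 5)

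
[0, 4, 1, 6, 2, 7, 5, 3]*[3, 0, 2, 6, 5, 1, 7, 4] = [3, 5, 0, 7, 2, 4, 1, 6]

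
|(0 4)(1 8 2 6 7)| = 10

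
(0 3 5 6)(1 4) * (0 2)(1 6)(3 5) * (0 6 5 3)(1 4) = (0 3)(2 6)(4 5)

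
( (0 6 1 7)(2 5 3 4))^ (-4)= ()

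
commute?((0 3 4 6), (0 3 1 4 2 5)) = no:(0 3 4 6)*(0 3 1 4 2 5) = (0 1 4 6 3 2 5), (0 3 1 4 2 5)*(0 3 4 6) = (0 4 2 5 3 1 6)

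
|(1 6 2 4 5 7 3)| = 7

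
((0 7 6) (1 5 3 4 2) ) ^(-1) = (0 6 7) (1 2 4 3 5) 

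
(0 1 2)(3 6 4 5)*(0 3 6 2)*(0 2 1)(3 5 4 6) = (1 2 5 3)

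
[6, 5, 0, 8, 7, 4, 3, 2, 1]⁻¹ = [2, 8, 7, 6, 5, 1, 0, 4, 3]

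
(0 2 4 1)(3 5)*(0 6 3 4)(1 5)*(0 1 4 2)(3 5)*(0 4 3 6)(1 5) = (0 4 6 1)(2 5)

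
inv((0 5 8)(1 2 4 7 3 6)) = (0 8 5)(1 6 3 7 4 2)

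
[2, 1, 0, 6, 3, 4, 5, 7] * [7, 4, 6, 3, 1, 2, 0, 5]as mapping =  [0→6, 1→4, 2→7, 3→0, 4→3, 5→1, 6→2, 7→5]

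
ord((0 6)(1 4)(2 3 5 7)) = 4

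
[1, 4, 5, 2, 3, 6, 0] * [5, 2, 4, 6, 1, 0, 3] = [2, 1, 0, 4, 6, 3, 5]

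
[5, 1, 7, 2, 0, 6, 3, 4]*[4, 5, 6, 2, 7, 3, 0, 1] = [3, 5, 1, 6, 4, 0, 2, 7]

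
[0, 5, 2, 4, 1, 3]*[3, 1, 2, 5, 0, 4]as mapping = [0→3, 1→4, 2→2, 3→0, 4→1, 5→5]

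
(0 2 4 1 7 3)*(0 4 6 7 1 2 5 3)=(0 5 3 4 2 6 7)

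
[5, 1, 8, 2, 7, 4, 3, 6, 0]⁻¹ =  [8, 1, 3, 6, 5, 0, 7, 4, 2]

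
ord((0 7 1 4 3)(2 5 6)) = 15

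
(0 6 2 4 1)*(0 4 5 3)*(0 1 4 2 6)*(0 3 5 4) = (0 3 1 2 4)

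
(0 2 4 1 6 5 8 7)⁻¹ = (0 7 8 5 6 1 4 2)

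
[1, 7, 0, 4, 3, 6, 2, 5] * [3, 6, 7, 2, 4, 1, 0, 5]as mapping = [0→6, 1→5, 2→3, 3→4, 4→2, 5→0, 6→7, 7→1]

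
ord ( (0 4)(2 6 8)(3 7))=6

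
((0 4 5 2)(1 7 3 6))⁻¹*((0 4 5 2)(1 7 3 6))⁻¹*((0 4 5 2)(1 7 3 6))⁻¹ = (0 4 5 2)(1 7 3 6)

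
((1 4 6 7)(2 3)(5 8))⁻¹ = (1 7 6 4)(2 3)(5 8)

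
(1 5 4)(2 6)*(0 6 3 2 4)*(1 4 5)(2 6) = (0 2 3 6 5)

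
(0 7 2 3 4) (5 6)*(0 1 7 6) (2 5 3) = (0 6 3 4 1 7 5) 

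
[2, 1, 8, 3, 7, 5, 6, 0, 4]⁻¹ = [7, 1, 0, 3, 8, 5, 6, 4, 2]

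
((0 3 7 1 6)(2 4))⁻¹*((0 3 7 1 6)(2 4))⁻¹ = (0 1 3 6 7)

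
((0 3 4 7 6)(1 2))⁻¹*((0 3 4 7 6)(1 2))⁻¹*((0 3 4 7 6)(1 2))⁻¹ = (0 4 6 3 7)(1 2)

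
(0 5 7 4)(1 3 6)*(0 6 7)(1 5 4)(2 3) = (0 4 6 5)(1 2 3 7)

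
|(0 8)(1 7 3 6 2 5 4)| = 14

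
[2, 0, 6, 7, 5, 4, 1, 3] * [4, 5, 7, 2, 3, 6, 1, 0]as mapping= [0→7, 1→4, 2→1, 3→0, 4→6, 5→3, 6→5, 7→2]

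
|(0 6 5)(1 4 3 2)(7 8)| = 12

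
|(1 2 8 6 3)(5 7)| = 10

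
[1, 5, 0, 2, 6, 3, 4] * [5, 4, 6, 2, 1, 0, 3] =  [4, 0, 5, 6, 3, 2, 1]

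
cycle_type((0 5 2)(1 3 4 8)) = 3.4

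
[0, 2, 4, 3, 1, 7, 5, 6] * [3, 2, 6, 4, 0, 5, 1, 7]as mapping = [0→3, 1→6, 2→0, 3→4, 4→2, 5→7, 6→5, 7→1]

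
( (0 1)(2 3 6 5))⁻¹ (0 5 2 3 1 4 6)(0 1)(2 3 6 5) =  (0 4 5 1 2 3 6)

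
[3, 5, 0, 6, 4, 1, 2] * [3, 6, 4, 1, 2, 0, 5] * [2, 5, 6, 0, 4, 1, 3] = [5, 2, 0, 1, 6, 3, 4] 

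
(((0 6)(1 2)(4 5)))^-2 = ()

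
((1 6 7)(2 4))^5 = (1 7 6)(2 4)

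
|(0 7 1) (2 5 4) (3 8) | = 6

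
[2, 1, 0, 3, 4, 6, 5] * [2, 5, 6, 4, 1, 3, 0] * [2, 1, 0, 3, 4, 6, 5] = [5, 6, 0, 4, 1, 2, 3]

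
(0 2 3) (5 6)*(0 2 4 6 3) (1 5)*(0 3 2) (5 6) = (0 4 5 2 3) (1 6) 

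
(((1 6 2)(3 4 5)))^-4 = (1 2 6)(3 5 4)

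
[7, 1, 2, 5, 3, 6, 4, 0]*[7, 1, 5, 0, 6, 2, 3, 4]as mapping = [0→4, 1→1, 2→5, 3→2, 4→0, 5→3, 6→6, 7→7]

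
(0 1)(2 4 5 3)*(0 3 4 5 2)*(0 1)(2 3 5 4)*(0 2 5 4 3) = (0 2 3 1 4)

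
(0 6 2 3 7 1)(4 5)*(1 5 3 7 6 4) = (0 4 3 6 2 7 5 1)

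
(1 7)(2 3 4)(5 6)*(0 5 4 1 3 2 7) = (0 5 6 4 7 3 1)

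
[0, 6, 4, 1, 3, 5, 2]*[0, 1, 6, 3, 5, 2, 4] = [0, 4, 5, 1, 3, 2, 6]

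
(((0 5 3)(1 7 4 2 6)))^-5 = (0 5 3)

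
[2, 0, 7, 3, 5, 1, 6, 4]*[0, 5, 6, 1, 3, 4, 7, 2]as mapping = [0→6, 1→0, 2→2, 3→1, 4→4, 5→5, 6→7, 7→3]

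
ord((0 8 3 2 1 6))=6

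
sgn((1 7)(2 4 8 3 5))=-1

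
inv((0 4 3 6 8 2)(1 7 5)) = (0 2 8 6 3 4)(1 5 7)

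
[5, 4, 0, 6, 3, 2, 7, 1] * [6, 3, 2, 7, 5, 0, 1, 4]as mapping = [0→0, 1→5, 2→6, 3→1, 4→7, 5→2, 6→4, 7→3]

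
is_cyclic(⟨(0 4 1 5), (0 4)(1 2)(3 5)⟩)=no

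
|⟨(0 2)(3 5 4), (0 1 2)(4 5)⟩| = 36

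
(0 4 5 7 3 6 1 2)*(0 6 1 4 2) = (0 2 6 4 5 7 3 1)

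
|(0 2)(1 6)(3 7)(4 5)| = 2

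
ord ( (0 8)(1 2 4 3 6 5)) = 6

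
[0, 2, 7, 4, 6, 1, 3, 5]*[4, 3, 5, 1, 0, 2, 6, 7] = [4, 5, 7, 0, 6, 3, 1, 2]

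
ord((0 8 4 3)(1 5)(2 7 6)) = 12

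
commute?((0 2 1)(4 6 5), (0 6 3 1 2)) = no:(0 2 1)(4 6 5)*(0 6 3 1 2) = (1 6 5 4 3), (0 6 3 1 2)*(0 2 1)(4 6 5) = (0 5 4 6 3)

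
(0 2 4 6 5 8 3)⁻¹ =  (0 3 8 5 6 4 2)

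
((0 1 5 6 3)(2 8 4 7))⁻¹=(0 3 6 5 1)(2 7 4 8)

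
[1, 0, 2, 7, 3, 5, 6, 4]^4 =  [0, 1, 2, 7, 3, 5, 6, 4]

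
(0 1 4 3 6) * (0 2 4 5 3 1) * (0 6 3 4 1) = (0 6 2 1 5 4)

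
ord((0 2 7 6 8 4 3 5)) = 8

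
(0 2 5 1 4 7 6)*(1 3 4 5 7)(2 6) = (0 6)(1 5 3 4)(2 7)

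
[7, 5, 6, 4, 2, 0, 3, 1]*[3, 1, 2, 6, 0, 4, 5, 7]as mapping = [0→7, 1→4, 2→5, 3→0, 4→2, 5→3, 6→6, 7→1]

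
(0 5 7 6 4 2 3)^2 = (0 7 4 3 5 6 2)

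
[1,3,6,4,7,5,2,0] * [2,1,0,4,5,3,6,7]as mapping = [0→1,1→4,2→6,3→5,4→7,5→3,6→0,7→2]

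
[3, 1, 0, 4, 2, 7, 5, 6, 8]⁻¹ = [2, 1, 4, 0, 3, 6, 7, 5, 8]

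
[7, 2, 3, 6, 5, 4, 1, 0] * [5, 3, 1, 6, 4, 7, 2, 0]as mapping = [0→0, 1→1, 2→6, 3→2, 4→7, 5→4, 6→3, 7→5]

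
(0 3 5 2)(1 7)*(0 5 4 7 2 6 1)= (0 3 4 7)(1 2 5 6)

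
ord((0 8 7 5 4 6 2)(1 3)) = 14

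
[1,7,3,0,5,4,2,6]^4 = [2,3,7,6,4,5,1,0]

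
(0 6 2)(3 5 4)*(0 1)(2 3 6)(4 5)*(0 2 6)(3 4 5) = (0 6 4)(1 2)(3 5)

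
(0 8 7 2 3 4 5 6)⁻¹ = (0 6 5 4 3 2 7 8)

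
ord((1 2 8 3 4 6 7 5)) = 8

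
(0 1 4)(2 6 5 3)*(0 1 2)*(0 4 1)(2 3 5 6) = (0 3 4)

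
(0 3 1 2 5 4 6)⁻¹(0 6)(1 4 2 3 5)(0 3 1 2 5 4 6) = (0 3)(1 4 2 6 5)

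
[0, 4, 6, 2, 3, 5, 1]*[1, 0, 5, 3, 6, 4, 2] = [1, 6, 2, 5, 3, 4, 0]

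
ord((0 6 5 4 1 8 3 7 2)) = 9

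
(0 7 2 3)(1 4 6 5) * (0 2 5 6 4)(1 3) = (0 7 5 3 2 1)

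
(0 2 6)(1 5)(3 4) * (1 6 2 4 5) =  (0 4 3 5 6)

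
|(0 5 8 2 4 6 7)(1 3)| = 14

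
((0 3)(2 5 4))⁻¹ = (0 3)(2 4 5)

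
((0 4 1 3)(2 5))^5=(0 4 1 3)(2 5)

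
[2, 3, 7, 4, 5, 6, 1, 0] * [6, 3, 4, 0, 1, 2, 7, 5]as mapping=[0→4, 1→0, 2→5, 3→1, 4→2, 5→7, 6→3, 7→6]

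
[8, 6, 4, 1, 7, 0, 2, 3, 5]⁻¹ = [5, 3, 6, 7, 2, 8, 1, 4, 0]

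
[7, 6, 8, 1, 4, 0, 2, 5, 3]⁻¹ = [5, 3, 6, 8, 4, 7, 1, 0, 2]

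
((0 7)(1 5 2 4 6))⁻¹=(0 7)(1 6 4 2 5)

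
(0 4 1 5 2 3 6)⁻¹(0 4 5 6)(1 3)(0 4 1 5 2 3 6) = (0 4 1 2)(5 6)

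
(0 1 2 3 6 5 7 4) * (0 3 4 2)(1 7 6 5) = (0 7 2 4 3 5 6 1)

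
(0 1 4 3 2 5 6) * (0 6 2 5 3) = (0 1 4)(2 3 5)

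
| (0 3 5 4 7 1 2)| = 7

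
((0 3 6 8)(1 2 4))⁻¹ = (0 8 6 3)(1 4 2)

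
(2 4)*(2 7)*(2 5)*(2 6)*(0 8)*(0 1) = (0 8 1)(2 4 7 5 6)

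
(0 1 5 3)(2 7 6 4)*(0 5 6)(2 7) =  (0 1 6 4 7)(3 5)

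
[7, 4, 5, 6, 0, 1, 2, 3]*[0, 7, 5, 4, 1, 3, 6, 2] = [2, 1, 3, 6, 0, 7, 5, 4]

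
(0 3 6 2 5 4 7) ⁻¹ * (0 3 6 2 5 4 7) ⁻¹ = (0 4 2 3 7 5 6) 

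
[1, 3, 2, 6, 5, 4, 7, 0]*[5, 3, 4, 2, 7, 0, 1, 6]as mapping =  [0→3, 1→2, 2→4, 3→1, 4→0, 5→7, 6→6, 7→5]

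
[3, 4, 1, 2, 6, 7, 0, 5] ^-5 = [3, 4, 1, 2, 6, 7, 0, 5] 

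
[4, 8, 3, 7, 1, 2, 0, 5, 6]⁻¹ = [6, 4, 5, 2, 0, 7, 8, 3, 1]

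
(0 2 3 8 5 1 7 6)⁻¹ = (0 6 7 1 5 8 3 2)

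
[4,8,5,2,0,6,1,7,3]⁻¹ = [4,6,3,8,0,2,5,7,1]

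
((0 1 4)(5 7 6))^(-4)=(0 4 1)(5 6 7)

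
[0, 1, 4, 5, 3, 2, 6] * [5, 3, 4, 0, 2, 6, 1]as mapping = [0→5, 1→3, 2→2, 3→6, 4→0, 5→4, 6→1]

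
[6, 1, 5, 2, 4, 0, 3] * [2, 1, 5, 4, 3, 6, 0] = [0, 1, 6, 5, 3, 2, 4]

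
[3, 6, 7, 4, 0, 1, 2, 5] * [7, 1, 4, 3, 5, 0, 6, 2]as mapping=[0→3, 1→6, 2→2, 3→5, 4→7, 5→1, 6→4, 7→0]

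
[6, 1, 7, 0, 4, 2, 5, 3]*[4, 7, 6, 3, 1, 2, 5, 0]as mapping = [0→5, 1→7, 2→0, 3→4, 4→1, 5→6, 6→2, 7→3]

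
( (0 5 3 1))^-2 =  (0 3)(1 5)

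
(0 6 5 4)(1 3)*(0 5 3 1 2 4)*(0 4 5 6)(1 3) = (1 3 2 5 4 6)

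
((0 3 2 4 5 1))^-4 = (0 2 5)(1 3 4)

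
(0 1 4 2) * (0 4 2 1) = (1 2 4)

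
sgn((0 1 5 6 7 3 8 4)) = -1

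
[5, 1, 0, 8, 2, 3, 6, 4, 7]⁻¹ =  [2, 1, 4, 5, 7, 0, 6, 8, 3]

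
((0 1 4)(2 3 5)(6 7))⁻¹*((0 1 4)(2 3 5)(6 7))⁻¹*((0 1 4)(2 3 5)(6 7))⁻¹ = (6 7)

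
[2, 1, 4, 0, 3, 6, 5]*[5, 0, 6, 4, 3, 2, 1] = [6, 0, 3, 5, 4, 1, 2] 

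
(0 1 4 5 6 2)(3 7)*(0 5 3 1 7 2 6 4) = (0 7 1)(2 5 4 3)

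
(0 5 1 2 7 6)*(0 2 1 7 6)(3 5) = (0 3 5 7)(2 6)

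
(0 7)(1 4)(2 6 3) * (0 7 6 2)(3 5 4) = (0 6 5 4 1 3)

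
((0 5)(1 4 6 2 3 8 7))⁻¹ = (0 5)(1 7 8 3 2 6 4)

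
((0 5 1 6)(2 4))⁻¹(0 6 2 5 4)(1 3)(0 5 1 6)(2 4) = (0 4 1 2 5)(3 6)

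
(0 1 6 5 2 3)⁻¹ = (0 3 2 5 6 1)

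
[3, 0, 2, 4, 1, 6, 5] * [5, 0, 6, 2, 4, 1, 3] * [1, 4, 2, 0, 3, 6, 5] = [2, 6, 5, 3, 1, 0, 4]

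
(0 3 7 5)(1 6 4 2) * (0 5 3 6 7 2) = (0 6 4)(1 7 3 2)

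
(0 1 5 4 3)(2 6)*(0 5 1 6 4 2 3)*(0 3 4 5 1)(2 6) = (0 2 5 6 4 3 1)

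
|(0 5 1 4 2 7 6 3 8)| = 9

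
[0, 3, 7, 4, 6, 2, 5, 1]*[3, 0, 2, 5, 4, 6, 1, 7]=[3, 5, 7, 4, 1, 2, 6, 0]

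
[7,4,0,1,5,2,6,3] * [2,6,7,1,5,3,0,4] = [4,5,2,6,3,7,0,1]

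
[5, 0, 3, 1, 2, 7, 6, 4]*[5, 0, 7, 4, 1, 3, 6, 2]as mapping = [0→3, 1→5, 2→4, 3→0, 4→7, 5→2, 6→6, 7→1]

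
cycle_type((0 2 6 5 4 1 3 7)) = 8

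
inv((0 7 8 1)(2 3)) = (0 1 8 7)(2 3)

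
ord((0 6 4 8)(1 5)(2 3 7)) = 12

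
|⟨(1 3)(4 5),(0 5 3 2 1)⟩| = 360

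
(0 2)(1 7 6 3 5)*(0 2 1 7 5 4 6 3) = (0 1 5 7 3 4 6)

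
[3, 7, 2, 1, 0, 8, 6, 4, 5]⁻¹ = [4, 3, 2, 0, 7, 8, 6, 1, 5]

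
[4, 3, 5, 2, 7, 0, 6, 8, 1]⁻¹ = [5, 8, 3, 1, 0, 2, 6, 4, 7]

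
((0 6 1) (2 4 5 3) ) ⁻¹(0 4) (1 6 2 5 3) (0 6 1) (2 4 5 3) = (0 1 4 3 2) (5 6) 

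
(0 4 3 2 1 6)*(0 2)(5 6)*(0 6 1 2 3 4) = (1 5)(3 6)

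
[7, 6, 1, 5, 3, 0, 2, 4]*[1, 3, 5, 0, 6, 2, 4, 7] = [7, 4, 3, 2, 0, 1, 5, 6]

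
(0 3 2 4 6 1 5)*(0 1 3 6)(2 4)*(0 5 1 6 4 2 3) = (0 4 5 6)(2 3)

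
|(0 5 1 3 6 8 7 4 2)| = 9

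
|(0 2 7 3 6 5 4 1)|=8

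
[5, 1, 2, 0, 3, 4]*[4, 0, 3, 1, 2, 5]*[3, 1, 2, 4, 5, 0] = [0, 3, 4, 5, 1, 2]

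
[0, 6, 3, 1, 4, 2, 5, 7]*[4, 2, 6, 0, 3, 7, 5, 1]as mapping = [0→4, 1→5, 2→0, 3→2, 4→3, 5→6, 6→7, 7→1]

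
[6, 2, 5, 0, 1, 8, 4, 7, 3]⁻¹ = [3, 4, 1, 8, 6, 2, 0, 7, 5]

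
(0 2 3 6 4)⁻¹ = (0 4 6 3 2)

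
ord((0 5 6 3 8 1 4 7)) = 8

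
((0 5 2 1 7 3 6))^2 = (0 2 7 6 5 1 3)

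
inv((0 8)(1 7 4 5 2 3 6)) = (0 8)(1 6 3 2 5 4 7)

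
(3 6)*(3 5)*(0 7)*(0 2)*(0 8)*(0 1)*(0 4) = (0 7 2 8 1 4)(3 6 5)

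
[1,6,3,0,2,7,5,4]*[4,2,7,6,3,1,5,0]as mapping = [0→2,1→5,2→6,3→4,4→7,5→0,6→1,7→3]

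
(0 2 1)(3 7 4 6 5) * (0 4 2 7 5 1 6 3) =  (0 7 2 6 1 4 3 5)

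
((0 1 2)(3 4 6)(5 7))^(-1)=(0 2 1)(3 6 4)(5 7)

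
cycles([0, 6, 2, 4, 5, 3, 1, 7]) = (1 6)(3 4 5)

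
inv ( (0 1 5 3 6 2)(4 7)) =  (0 2 6 3 5 1)(4 7)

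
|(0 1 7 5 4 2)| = 6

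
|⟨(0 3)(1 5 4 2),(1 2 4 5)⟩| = 8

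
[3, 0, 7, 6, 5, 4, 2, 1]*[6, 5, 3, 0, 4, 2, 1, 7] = [0, 6, 7, 1, 2, 4, 3, 5]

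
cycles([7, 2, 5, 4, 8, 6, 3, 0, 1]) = (0 7) (1 2 5 6 3 4 8) 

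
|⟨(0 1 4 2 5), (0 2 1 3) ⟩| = 120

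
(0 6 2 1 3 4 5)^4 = (0 3 6 4 2 5 1)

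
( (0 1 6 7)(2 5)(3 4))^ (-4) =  ()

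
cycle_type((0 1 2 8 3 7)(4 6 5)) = 3.6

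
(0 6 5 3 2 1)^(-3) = (0 3)(1 5)(2 6)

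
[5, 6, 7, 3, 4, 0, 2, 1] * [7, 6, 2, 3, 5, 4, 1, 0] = [4, 1, 0, 3, 5, 7, 2, 6]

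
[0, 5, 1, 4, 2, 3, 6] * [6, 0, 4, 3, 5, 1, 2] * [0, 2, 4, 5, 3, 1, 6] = [6, 2, 0, 1, 3, 5, 4]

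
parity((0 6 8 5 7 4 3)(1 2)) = odd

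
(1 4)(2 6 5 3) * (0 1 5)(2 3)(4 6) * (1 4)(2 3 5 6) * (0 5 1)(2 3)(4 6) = (0 6 5 2)(1 3)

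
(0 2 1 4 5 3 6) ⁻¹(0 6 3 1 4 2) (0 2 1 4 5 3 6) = (0 6 4 5 1 2) 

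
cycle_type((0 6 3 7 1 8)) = 6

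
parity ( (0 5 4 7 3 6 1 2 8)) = even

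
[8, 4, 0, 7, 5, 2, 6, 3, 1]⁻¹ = [2, 8, 5, 7, 1, 4, 6, 3, 0]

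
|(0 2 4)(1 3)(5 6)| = 6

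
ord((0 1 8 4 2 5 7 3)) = 8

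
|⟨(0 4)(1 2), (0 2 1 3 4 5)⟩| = 720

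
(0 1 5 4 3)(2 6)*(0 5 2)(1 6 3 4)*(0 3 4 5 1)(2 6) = (0 2 4 5)(1 6 3)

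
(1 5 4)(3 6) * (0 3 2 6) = (0 3)(1 5 4)(2 6)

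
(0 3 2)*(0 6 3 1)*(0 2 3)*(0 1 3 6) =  (0 3 6 1 2)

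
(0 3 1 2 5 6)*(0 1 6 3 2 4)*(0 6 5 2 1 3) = (0 1 4 6 3 5)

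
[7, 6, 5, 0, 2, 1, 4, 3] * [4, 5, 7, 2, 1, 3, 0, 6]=[6, 0, 3, 4, 7, 5, 1, 2]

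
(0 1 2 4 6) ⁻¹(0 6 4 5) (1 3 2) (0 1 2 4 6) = (0 6 5 1) (2 3 4) 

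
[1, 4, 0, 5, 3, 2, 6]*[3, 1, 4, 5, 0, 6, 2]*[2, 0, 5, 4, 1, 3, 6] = [0, 2, 4, 6, 3, 1, 5]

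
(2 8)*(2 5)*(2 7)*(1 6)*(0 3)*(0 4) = (0 3 4)(1 6)(2 8 5 7)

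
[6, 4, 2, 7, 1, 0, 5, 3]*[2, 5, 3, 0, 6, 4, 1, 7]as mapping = [0→1, 1→6, 2→3, 3→7, 4→5, 5→2, 6→4, 7→0]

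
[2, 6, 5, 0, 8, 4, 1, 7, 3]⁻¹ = [3, 6, 0, 8, 5, 2, 1, 7, 4]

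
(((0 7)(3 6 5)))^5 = (0 7)(3 5 6)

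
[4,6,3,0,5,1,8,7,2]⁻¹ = [3,5,8,2,0,4,1,7,6]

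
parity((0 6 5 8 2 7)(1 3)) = even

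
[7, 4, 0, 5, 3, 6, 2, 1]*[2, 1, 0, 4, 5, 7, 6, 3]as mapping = [0→3, 1→5, 2→2, 3→7, 4→4, 5→6, 6→0, 7→1]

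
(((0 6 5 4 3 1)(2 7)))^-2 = (0 3 5)(1 4 6)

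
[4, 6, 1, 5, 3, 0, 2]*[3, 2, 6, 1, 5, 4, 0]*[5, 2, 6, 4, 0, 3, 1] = [3, 5, 6, 0, 2, 4, 1]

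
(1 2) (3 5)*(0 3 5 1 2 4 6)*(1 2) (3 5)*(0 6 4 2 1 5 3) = (0 3 1 2 5) 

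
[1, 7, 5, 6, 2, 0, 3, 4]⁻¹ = [5, 0, 4, 6, 7, 2, 3, 1]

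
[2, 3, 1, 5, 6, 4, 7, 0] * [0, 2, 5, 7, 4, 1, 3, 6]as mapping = [0→5, 1→7, 2→2, 3→1, 4→3, 5→4, 6→6, 7→0]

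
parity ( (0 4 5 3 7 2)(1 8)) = even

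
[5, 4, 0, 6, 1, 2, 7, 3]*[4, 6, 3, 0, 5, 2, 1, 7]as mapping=[0→2, 1→5, 2→4, 3→1, 4→6, 5→3, 6→7, 7→0]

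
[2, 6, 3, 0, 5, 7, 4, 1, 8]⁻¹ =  [3, 7, 0, 2, 6, 4, 1, 5, 8]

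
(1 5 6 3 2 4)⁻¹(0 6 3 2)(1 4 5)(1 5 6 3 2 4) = (0 3 2 4)(1 6 5)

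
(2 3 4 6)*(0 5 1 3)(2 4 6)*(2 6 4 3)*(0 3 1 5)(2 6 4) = (1 6)(2 3)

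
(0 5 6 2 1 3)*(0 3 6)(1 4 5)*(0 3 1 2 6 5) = (0 2 4)(1 5 3)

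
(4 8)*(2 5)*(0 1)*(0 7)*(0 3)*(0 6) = (0 1 7 3 6)(2 5)(4 8)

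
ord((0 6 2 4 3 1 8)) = 7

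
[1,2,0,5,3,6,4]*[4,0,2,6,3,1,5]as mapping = [0→0,1→2,2→4,3→1,4→6,5→5,6→3]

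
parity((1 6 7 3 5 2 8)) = even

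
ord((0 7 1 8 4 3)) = 6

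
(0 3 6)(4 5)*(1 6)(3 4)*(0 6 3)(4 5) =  (0 5)(1 3)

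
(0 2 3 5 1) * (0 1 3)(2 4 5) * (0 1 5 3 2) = (0 4 3)(1 5 2)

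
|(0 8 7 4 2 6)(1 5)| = 6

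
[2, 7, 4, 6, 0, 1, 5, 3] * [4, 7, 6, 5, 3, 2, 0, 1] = [6, 1, 3, 0, 4, 7, 2, 5]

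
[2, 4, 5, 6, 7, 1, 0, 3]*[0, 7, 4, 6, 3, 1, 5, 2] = [4, 3, 1, 5, 2, 7, 0, 6]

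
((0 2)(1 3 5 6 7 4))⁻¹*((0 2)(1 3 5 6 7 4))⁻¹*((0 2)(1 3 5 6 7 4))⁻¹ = (0 2)(1 6)(3 7)(4 5)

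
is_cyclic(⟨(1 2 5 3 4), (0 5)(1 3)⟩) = no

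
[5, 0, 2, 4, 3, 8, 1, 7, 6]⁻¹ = [1, 6, 2, 4, 3, 0, 8, 7, 5]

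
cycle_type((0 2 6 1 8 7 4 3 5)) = 9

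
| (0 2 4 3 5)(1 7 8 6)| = 20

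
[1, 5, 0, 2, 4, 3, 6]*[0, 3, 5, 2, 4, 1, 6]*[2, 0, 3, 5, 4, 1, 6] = [5, 0, 2, 1, 4, 3, 6]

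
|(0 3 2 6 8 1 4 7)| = 8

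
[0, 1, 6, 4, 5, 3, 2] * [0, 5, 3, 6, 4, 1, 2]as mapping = [0→0, 1→5, 2→2, 3→4, 4→1, 5→6, 6→3]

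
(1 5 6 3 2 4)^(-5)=(1 5 6 3 2 4)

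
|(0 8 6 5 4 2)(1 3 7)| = 6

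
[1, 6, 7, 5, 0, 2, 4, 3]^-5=[4, 0, 5, 7, 6, 3, 1, 2]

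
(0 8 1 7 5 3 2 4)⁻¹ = (0 4 2 3 5 7 1 8)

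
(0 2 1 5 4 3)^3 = (0 5)(1 3)(2 4)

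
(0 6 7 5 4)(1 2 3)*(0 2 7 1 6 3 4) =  (0 3 6 1 7 5)(2 4)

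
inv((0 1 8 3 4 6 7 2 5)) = (0 5 2 7 6 4 3 8 1)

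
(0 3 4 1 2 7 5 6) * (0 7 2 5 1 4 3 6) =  (0 6 7 1 5)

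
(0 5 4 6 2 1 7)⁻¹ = (0 7 1 2 6 4 5)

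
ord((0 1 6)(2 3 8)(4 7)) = 6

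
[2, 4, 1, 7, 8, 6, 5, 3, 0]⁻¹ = [8, 2, 0, 7, 1, 6, 5, 3, 4]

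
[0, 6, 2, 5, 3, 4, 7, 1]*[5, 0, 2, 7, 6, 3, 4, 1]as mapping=[0→5, 1→4, 2→2, 3→3, 4→7, 5→6, 6→1, 7→0]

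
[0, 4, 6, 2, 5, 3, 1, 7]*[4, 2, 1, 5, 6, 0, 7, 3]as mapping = [0→4, 1→6, 2→7, 3→1, 4→0, 5→5, 6→2, 7→3]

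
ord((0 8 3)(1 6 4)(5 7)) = 6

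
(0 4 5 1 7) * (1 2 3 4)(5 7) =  (0 1 5 2 3 4 7)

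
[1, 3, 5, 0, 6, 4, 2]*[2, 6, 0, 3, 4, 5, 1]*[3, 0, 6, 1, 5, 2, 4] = [4, 1, 2, 6, 0, 5, 3]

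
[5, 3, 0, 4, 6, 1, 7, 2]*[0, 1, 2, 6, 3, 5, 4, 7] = [5, 6, 0, 3, 4, 1, 7, 2]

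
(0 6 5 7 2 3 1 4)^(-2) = (0 1 2 5)(3 7 6 4)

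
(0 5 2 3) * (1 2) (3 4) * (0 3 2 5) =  (1 5) (2 4) 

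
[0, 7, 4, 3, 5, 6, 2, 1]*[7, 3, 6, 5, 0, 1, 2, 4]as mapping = [0→7, 1→4, 2→0, 3→5, 4→1, 5→2, 6→6, 7→3]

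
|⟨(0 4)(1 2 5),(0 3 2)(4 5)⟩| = 720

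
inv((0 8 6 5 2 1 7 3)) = (0 3 7 1 2 5 6 8)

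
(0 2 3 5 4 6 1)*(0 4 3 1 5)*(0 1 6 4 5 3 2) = (1 5 2 6 3)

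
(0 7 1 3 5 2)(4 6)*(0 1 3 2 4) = (0 7 3 5 4 6)(1 2)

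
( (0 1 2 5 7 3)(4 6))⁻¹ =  (0 3 7 5 2 1)(4 6)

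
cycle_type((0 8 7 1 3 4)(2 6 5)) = 3.6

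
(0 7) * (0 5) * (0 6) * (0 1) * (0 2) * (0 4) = (0 7 5 6 1 2 4)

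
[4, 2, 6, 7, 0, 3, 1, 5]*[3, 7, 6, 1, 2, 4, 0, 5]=[2, 6, 0, 5, 3, 1, 7, 4]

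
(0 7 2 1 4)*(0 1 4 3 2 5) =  (0 7 5)(1 3 2 4)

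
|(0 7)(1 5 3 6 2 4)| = 6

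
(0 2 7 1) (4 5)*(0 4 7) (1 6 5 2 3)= (0 3 1 4 2) (5 7 6) 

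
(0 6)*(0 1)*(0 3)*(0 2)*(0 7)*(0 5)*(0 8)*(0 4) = (0 6 1 3 2 7 5 8 4)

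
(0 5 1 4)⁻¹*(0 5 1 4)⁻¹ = (0 1)(4 5)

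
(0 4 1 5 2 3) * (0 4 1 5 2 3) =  (0 1 2)(3 4 5)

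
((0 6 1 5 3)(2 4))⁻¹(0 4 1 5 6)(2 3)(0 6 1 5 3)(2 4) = (0 4)(1 6 2 5 3)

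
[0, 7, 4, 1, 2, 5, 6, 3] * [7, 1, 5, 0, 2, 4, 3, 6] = [7, 6, 2, 1, 5, 4, 3, 0]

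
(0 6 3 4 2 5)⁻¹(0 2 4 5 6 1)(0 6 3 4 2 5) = (0 3 1 6 5 2)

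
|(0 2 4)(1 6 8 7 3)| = 15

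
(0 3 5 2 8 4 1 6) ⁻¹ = (0 6 1 4 8 2 5 3) 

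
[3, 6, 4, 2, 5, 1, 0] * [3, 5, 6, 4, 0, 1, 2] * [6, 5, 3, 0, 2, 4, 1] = [2, 3, 6, 1, 5, 4, 0]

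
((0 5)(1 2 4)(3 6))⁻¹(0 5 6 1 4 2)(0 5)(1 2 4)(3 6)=(0 3 2 1 4 5)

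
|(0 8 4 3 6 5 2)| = 7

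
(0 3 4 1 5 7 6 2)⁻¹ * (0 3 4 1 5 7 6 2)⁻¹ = (0 6 5 4)(1 3 2 7)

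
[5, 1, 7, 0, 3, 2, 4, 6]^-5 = [2, 1, 6, 5, 0, 7, 3, 4]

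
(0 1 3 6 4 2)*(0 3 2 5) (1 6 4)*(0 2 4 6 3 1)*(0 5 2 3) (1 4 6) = (1 6 5 3) (2 4) 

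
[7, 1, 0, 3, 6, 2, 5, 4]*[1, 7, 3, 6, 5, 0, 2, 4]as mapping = [0→4, 1→7, 2→1, 3→6, 4→2, 5→3, 6→0, 7→5]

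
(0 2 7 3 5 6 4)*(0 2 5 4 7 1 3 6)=(0 5) (1 3 4 2) (6 7) 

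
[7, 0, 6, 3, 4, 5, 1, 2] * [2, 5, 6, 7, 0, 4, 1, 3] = [3, 2, 1, 7, 0, 4, 5, 6]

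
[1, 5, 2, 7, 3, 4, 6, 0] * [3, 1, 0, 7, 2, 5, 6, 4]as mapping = [0→1, 1→5, 2→0, 3→4, 4→7, 5→2, 6→6, 7→3]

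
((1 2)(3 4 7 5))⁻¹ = (1 2)(3 5 7 4)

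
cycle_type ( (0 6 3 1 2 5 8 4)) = 8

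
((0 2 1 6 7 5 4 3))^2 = (0 1 7 4)(2 6 5 3)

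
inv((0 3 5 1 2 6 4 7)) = (0 7 4 6 2 1 5 3)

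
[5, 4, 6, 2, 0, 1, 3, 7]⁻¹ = [4, 5, 3, 6, 1, 0, 2, 7]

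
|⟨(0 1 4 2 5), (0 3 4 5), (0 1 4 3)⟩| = 720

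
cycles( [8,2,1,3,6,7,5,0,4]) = (0 8 4 6 5 7)(1 2)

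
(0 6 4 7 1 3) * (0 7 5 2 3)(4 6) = (0 4 5 2 3 7 1)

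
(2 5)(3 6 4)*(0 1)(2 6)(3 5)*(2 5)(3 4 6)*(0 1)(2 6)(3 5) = (2 4 6)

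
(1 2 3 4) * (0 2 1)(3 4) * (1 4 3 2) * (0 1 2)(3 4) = (0 2 4 1 3)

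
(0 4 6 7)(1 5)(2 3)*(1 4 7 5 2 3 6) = (0 7)(1 2 6 5 4)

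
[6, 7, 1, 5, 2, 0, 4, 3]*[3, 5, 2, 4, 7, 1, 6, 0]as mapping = [0→6, 1→0, 2→5, 3→1, 4→2, 5→3, 6→7, 7→4]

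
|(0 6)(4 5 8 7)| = 4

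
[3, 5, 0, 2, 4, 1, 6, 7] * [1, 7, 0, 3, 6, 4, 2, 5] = [3, 4, 1, 0, 6, 7, 2, 5]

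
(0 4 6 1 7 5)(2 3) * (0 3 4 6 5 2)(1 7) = (0 6 7 2 4 5 3)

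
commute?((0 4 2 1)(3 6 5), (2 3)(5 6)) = no:(0 4 2 1)(3 6 5)*(2 3)(5 6) = (0 4 3 5 2 1), (2 3)(5 6)*(0 4 2 1)(3 6 5) = (0 4 2 6 3 1)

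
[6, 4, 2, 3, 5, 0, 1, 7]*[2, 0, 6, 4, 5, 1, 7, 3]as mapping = [0→7, 1→5, 2→6, 3→4, 4→1, 5→2, 6→0, 7→3]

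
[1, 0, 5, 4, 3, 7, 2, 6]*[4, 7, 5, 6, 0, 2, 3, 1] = [7, 4, 2, 0, 6, 1, 5, 3]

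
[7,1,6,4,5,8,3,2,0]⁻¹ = [8,1,7,6,3,4,2,0,5]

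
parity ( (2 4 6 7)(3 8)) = even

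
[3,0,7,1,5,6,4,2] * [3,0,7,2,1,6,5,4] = [2,3,4,0,6,5,1,7]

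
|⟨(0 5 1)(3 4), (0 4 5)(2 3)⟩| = 720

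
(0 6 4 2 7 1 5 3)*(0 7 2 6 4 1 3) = (0 4 6 1 5) (3 7) 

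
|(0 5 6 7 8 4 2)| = 7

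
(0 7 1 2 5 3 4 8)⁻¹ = (0 8 4 3 5 2 1 7)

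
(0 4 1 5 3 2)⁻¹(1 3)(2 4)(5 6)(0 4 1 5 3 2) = (0 1)(2 5)(3 6)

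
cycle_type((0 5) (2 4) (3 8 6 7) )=2^2.4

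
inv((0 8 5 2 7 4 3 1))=(0 1 3 4 7 2 5 8)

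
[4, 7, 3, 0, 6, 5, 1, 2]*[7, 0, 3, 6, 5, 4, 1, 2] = [5, 2, 6, 7, 1, 4, 0, 3]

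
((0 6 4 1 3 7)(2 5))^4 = (0 3 4)(1 6 7)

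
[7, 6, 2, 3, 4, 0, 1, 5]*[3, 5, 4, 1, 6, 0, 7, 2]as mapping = [0→2, 1→7, 2→4, 3→1, 4→6, 5→3, 6→5, 7→0]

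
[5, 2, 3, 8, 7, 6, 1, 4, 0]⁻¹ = [8, 6, 1, 2, 7, 0, 5, 4, 3]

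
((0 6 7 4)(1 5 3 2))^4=()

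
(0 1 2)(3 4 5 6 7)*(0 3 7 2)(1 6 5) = (0 6 2 3 4 1)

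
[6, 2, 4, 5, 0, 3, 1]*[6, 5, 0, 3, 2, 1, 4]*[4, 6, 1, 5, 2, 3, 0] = [2, 4, 1, 6, 0, 5, 3]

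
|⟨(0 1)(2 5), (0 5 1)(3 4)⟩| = 24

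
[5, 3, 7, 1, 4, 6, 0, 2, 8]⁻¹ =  [6, 3, 7, 1, 4, 0, 5, 2, 8]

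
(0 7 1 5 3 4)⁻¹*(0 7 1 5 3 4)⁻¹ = (0 3 1)(4 5 7)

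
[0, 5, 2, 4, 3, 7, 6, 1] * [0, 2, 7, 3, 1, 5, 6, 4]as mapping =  [0→0, 1→5, 2→7, 3→1, 4→3, 5→4, 6→6, 7→2]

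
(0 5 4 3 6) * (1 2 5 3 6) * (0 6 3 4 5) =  (0 4 3 1 2) 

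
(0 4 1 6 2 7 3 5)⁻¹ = (0 5 3 7 2 6 1 4)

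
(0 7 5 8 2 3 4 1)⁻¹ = (0 1 4 3 2 8 5 7)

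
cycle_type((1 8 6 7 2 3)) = 6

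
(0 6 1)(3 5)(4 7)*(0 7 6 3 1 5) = (0 3)(1 7 4 6 5)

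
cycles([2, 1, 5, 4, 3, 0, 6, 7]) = (0 2 5)(3 4)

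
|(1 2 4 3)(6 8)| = 4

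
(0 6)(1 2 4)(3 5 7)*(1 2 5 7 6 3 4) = (0 3 7 4 2 1 5 6)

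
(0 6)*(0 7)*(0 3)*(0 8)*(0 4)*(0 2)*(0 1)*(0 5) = (0 6 7 3 8 4 2 1 5)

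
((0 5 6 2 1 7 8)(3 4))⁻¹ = (0 8 7 1 2 6 5)(3 4)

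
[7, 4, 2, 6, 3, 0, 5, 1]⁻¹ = [5, 7, 2, 4, 1, 6, 3, 0]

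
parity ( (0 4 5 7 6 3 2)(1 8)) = odd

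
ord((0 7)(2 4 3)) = 6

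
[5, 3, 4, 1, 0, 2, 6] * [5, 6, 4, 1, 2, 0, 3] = [0, 1, 2, 6, 5, 4, 3]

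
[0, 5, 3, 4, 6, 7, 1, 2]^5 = [0, 4, 5, 7, 2, 6, 3, 1]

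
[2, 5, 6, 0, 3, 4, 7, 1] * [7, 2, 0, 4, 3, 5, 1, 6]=[0, 5, 1, 7, 4, 3, 6, 2]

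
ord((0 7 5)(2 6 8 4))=12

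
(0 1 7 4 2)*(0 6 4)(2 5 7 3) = (0 1 3 2 6 4 5 7)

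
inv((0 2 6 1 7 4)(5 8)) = (0 4 7 1 6 2)(5 8)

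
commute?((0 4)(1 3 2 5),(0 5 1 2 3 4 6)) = no:(0 4)(1 3 2 5)*(0 5 1 2 3 4 6) = (0 6)(1 4 5 2),(0 5 1 2 3 4 6)*(0 4)(1 3 2 5) = (0 1 5 3)(4 6)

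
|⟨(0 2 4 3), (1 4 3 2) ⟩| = 20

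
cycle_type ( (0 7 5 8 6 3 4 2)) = 8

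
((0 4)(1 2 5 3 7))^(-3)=(0 4)(1 5 7 2 3)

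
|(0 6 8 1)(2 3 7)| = 12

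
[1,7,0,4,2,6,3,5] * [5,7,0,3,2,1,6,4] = [7,4,5,2,0,6,3,1]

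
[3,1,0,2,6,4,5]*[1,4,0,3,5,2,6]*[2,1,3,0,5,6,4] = [0,5,1,2,4,6,3]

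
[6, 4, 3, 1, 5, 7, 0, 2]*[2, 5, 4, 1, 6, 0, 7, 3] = [7, 6, 1, 5, 0, 3, 2, 4]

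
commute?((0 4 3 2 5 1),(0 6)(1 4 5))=no:(0 4 3 2 5 1)*(0 6)(1 4 5)=(0 5 4 3 2 1 6),(0 6)(1 4 5)*(0 4 3 2 5 1)=(0 6 4 1 3 2 5)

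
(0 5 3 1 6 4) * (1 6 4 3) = (0 5 1 4)(3 6)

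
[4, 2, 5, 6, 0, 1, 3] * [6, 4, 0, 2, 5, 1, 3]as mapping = [0→5, 1→0, 2→1, 3→3, 4→6, 5→4, 6→2]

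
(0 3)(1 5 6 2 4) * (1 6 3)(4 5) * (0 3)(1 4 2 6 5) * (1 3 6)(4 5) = (0 5)(1 2 3 6)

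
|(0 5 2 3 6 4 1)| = 7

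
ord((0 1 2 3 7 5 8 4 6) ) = 9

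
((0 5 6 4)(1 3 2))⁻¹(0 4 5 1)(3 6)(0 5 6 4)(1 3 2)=(0 6 3 5)(2 4)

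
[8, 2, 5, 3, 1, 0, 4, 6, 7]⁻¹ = [5, 4, 1, 3, 6, 2, 7, 8, 0]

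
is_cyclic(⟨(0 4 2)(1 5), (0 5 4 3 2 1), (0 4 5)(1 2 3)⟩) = no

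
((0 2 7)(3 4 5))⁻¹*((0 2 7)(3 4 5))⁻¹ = (0 2 7)(3 4 5)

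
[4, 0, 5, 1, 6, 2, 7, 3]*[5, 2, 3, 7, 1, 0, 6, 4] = [1, 5, 0, 2, 6, 3, 4, 7]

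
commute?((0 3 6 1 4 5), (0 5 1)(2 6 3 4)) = no:(0 3 6 1 4 5)*(0 5 1)(2 6 3 4) = (0 4 1 2 6), (0 5 1)(2 6 3 4)*(0 3 6 1 4 5) = (1 3 5 4 2)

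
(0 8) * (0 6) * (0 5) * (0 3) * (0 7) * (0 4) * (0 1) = (0 8 6 5 3 7 4 1)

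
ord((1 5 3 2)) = 4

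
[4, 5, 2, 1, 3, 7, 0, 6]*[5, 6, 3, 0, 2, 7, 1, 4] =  [2, 7, 3, 6, 0, 4, 5, 1]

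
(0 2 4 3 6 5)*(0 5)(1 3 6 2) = (0 1 3 2 4 6)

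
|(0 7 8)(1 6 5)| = 3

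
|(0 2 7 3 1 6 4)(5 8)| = 14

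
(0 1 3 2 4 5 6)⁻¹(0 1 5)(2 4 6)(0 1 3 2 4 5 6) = (0 4 5)(1 3 6)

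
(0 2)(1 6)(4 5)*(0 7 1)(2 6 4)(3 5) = (0 6)(1 4 3 5 2 7)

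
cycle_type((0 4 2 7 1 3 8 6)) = 8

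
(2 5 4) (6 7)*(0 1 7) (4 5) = (0 1 7 6) (2 4) 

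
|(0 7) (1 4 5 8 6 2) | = 6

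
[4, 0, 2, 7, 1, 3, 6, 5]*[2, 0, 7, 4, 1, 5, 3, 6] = [1, 2, 7, 6, 0, 4, 3, 5]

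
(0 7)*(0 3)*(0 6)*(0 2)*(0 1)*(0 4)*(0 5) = (0 7 3 6 2 1 4 5)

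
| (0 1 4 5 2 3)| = 6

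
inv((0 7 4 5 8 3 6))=(0 6 3 8 5 4 7)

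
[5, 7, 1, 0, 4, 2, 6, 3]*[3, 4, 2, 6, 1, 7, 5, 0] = [7, 0, 4, 3, 1, 2, 5, 6]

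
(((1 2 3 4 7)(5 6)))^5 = (5 6)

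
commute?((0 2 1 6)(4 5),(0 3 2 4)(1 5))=no:(0 2 1 6)(4 5)*(0 3 2 4)(1 5)=(0 4 1 6 3 2 5),(0 3 2 4)(1 5)*(0 2 1 6)(4 5)=(0 3 1 4 2 5 6)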